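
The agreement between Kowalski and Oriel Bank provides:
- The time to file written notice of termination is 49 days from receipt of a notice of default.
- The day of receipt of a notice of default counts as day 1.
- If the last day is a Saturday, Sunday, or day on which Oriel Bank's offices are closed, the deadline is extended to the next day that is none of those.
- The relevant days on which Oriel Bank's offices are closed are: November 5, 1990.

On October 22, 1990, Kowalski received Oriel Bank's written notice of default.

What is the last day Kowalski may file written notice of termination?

December 10, 1990

Counting October 22, 1990 as day 1, day 49 is December 9, 1990.
December 9, 1990 is Sunday. The next qualifying day is December 10, 1990.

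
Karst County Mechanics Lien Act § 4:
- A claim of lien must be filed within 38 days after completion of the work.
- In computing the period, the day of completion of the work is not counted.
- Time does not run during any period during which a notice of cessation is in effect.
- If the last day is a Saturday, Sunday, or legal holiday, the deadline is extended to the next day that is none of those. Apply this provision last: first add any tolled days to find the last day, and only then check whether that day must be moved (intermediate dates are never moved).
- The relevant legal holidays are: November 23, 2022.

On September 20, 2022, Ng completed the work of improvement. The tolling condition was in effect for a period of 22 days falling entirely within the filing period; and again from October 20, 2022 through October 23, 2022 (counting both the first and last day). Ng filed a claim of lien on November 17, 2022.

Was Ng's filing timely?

Yes

38 days after September 20, 2022 is October 28, 2022.
Tolling adds 22 days: October 28, 2022 + 22 days = November 19, 2022.
From October 20, 2022 through October 23, 2022 inclusive is 4 days; tolling adds 4 days: November 19, 2022 + 4 days = November 23, 2022.
November 23, 2022 is a listed holiday. The next qualifying day is November 24, 2022.
The deadline is November 24, 2022; the filing on November 17, 2022 is on or before that date.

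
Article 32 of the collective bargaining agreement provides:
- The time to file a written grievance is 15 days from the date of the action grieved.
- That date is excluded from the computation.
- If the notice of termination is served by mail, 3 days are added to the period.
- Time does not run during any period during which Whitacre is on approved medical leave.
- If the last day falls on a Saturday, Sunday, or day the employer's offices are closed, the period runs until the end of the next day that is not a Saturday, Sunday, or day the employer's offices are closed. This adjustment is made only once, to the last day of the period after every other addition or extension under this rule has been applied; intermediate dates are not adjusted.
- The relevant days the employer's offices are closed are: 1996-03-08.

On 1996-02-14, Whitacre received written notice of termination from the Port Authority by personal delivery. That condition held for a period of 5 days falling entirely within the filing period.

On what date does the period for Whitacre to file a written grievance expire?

15 days after 1996-02-14 is February 29, 1996.
Service was not by mail, so no mail extension applies.
Tolling adds 5 days: February 29, 1996 + 5 days = March 5, 1996.
March 5, 1996 is a Tuesday and not a day the employer's offices are closed, so no extension applies.

March 5, 1996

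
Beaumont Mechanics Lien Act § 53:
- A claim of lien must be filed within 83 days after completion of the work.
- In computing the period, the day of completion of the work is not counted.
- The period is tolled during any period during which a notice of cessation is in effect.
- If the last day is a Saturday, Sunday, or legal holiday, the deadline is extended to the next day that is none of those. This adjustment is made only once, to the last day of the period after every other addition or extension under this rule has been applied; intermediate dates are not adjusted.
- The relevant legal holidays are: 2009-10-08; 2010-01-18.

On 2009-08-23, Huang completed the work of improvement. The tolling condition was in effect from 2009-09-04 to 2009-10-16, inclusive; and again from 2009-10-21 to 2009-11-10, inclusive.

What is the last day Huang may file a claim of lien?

January 19, 2010

83 days after 2009-08-23 is November 14, 2009.
From September 4, 2009 through October 16, 2009 inclusive is 43 days; tolling adds 43 days: November 14, 2009 + 43 days = December 27, 2009.
From October 21, 2009 through November 10, 2009 inclusive is 21 days; tolling adds 21 days: December 27, 2009 + 21 days = January 17, 2010.
January 17, 2010 is Sunday; January 18, 2010 is a listed holiday. The next qualifying day is January 19, 2010.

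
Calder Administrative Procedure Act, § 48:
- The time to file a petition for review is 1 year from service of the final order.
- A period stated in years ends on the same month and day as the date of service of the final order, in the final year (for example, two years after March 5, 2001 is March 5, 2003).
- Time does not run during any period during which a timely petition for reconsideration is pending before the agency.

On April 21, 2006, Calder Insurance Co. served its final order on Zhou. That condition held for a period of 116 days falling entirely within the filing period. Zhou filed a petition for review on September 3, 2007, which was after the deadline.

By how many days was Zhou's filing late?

19 days

1 year after April 21, 2006 is April 21, 2007.
Tolling adds 116 days: April 21, 2007 + 116 days = August 15, 2007.
The deadline is August 15, 2007; from August 15, 2007 to September 3, 2007 is 19 days.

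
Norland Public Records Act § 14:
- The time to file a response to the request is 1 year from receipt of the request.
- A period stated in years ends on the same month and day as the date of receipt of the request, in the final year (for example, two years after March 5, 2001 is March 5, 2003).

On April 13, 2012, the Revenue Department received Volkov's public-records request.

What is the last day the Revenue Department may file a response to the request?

1 year after April 13, 2012 is April 13, 2013.

April 13, 2013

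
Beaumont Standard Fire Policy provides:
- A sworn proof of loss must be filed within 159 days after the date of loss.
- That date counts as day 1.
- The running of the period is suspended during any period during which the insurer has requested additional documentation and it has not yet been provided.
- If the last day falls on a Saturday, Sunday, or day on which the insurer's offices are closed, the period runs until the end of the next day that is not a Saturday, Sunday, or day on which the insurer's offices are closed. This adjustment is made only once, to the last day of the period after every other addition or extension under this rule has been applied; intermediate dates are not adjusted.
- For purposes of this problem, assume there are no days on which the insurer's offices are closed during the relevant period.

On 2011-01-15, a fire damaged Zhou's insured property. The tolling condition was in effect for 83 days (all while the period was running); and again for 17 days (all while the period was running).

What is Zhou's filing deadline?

Counting 2011-01-15 as day 1, day 159 is June 22, 2011.
Tolling adds 83 days: June 22, 2011 + 83 days = September 13, 2011.
Tolling adds 17 days: September 13, 2011 + 17 days = September 30, 2011.
September 30, 2011 is a Friday and not a day on which the insurer's offices are closed, so no extension applies.

September 30, 2011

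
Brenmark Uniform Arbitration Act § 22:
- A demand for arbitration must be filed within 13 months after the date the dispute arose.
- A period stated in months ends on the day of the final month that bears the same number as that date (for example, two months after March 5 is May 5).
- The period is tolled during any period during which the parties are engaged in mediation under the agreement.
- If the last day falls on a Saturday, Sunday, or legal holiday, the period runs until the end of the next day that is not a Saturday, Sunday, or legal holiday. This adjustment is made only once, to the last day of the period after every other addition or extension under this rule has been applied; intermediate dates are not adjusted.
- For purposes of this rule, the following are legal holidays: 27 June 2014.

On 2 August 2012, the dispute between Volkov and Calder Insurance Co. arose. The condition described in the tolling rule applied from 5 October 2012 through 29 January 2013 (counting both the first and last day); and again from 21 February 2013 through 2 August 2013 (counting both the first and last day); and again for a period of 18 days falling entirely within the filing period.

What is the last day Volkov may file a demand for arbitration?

13 months after 2 August 2012 is September 2, 2013.
From October 5, 2012 through January 29, 2013 inclusive is 117 days; tolling adds 117 days: September 2, 2013 + 117 days = December 28, 2013.
From February 21, 2013 through August 2, 2013 inclusive is 163 days; tolling adds 163 days: December 28, 2013 + 163 days = June 9, 2014.
Tolling adds 18 days: June 9, 2014 + 18 days = June 27, 2014.
June 27, 2014 is a listed holiday; June 28, 2014 is Saturday; June 29, 2014 is Sunday. The next qualifying day is June 30, 2014.

June 30, 2014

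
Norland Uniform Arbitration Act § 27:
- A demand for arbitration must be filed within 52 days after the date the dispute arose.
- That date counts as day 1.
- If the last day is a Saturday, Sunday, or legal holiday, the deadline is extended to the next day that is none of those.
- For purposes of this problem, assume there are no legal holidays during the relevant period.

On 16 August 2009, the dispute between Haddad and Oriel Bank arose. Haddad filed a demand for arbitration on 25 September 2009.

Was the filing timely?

Yes

Counting 16 August 2009 as day 1, day 52 is October 6, 2009.
October 6, 2009 is a Tuesday and not a legal holiday, so no extension applies.
The deadline is October 6, 2009; the filing on September 25, 2009 is on or before that date.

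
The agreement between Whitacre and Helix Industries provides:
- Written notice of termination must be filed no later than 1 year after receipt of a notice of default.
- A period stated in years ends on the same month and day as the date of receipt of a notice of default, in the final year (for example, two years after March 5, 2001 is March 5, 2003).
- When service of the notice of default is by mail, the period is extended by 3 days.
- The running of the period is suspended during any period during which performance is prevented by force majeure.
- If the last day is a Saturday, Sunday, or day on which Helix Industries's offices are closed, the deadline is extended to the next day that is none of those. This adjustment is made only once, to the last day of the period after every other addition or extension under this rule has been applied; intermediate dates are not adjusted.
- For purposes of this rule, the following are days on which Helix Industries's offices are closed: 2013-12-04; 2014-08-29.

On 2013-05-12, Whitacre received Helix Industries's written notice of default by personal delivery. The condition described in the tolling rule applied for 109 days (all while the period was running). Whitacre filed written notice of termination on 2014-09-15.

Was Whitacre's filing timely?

1 year after 2013-05-12 is May 12, 2014.
Service was not by mail, so no mail extension applies.
Tolling adds 109 days: May 12, 2014 + 109 days = August 29, 2014.
August 29, 2014 is a listed holiday; August 30, 2014 is Saturday; August 31, 2014 is Sunday. The next qualifying day is September 1, 2014.
The deadline is September 1, 2014; the filing on September 15, 2014 is after that date.

No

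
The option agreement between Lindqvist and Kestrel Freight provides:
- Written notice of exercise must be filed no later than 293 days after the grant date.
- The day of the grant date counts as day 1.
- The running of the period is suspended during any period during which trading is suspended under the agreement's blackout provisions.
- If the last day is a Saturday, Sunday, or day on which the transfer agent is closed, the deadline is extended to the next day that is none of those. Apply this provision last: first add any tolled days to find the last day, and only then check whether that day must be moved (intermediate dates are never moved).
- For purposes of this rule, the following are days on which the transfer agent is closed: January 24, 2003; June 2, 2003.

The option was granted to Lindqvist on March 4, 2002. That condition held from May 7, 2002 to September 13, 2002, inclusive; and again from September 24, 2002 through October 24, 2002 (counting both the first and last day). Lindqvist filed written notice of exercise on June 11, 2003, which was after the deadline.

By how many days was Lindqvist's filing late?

8 days

Counting March 4, 2002 as day 1, day 293 is December 21, 2002.
From May 7, 2002 through September 13, 2002 inclusive is 130 days; tolling adds 130 days: December 21, 2002 + 130 days = April 30, 2003.
From September 24, 2002 through October 24, 2002 inclusive is 31 days; tolling adds 31 days: April 30, 2003 + 31 days = May 31, 2003.
May 31, 2003 is Saturday; June 1, 2003 is Sunday; June 2, 2003 is a listed holiday. The next qualifying day is June 3, 2003.
The deadline is June 3, 2003; from June 3, 2003 to June 11, 2003 is 8 days.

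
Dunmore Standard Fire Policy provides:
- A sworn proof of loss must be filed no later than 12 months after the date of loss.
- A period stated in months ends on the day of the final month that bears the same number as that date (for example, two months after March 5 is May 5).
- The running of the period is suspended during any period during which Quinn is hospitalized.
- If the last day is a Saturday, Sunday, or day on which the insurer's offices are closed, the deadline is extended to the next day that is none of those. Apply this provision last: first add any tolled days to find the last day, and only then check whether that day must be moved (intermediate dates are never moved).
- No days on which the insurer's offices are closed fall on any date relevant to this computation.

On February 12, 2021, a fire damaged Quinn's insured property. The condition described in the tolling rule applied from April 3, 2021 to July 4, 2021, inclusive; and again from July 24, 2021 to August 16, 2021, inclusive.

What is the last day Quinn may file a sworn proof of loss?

June 9, 2022

12 months after February 12, 2021 is February 12, 2022.
From April 3, 2021 through July 4, 2021 inclusive is 93 days; tolling adds 93 days: February 12, 2022 + 93 days = May 16, 2022.
From July 24, 2021 through August 16, 2021 inclusive is 24 days; tolling adds 24 days: May 16, 2022 + 24 days = June 9, 2022.
June 9, 2022 is a Thursday and not a day on which the insurer's offices are closed, so no extension applies.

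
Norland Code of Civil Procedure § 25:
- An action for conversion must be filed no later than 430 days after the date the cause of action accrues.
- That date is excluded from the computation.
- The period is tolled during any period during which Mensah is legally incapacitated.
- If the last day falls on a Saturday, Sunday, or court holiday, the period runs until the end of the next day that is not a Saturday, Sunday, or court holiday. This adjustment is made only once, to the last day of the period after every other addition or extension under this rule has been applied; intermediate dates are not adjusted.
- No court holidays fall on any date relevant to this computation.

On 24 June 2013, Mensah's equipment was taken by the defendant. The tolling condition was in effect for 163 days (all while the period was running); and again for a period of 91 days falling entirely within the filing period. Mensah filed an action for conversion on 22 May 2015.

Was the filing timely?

430 days after 24 June 2013 is August 28, 2014.
Tolling adds 163 days: August 28, 2014 + 163 days = February 7, 2015.
Tolling adds 91 days: February 7, 2015 + 91 days = May 9, 2015.
May 9, 2015 is Saturday; May 10, 2015 is Sunday. The next qualifying day is May 11, 2015.
The deadline is May 11, 2015; the filing on May 22, 2015 is after that date.

No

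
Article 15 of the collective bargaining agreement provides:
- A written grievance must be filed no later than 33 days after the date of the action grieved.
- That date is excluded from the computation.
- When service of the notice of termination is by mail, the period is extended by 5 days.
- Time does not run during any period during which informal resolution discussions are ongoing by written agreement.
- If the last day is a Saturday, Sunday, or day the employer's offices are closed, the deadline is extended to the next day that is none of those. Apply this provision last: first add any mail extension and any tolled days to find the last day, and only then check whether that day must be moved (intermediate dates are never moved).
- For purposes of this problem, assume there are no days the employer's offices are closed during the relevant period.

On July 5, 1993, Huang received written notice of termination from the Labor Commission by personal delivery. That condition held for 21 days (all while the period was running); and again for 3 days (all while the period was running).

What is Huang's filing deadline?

August 31, 1993

33 days after July 5, 1993 is August 7, 1993.
Service was not by mail, so no mail extension applies.
Tolling adds 21 days: August 7, 1993 + 21 days = August 28, 1993.
Tolling adds 3 days: August 28, 1993 + 3 days = August 31, 1993.
August 31, 1993 is a Tuesday and not a day the employer's offices are closed, so no extension applies.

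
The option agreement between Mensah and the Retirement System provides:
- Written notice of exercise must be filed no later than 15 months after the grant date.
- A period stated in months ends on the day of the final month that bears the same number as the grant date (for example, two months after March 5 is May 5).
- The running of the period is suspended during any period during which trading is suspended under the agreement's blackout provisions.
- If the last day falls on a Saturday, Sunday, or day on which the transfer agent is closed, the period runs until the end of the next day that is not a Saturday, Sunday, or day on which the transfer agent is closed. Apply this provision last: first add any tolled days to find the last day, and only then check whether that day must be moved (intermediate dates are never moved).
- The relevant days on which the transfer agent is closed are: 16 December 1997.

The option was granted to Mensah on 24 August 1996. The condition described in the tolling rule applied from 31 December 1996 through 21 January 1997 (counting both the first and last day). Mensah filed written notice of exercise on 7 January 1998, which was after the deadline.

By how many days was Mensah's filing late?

21 days

15 months after 24 August 1996 is November 24, 1997.
From December 31, 1996 through January 21, 1997 inclusive is 22 days; tolling adds 22 days: November 24, 1997 + 22 days = December 16, 1997.
December 16, 1997 is a listed holiday. The next qualifying day is December 17, 1997.
The deadline is December 17, 1997; from December 17, 1997 to January 7, 1998 is 21 days.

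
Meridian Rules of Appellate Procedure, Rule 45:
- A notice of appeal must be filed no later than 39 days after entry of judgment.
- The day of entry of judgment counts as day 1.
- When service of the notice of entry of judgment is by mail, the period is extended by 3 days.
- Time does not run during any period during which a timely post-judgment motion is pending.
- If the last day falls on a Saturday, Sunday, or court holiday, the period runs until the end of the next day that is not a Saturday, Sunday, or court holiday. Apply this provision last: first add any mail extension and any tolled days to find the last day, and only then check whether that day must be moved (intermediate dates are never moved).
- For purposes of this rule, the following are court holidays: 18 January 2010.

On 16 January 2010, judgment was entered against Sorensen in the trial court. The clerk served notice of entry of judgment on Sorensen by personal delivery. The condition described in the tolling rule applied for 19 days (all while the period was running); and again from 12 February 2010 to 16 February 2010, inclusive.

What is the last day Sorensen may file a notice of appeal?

Counting 16 January 2010 as day 1, day 39 is February 23, 2010.
Service was not by mail, so no mail extension applies.
Tolling adds 19 days: February 23, 2010 + 19 days = March 14, 2010.
From February 12, 2010 through February 16, 2010 inclusive is 5 days; tolling adds 5 days: March 14, 2010 + 5 days = March 19, 2010.
March 19, 2010 is a Friday and not a court holiday, so no extension applies.

March 19, 2010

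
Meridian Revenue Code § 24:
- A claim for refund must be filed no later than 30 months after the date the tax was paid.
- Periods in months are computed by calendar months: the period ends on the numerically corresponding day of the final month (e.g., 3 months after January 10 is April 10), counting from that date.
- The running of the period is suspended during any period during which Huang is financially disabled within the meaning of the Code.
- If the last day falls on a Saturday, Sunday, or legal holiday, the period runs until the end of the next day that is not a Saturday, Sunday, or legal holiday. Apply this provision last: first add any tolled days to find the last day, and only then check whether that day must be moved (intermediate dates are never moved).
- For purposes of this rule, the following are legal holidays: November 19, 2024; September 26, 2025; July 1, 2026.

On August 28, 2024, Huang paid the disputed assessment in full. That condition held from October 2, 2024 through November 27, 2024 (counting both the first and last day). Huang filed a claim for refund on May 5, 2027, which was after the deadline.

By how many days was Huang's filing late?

30 months after August 28, 2024 is February 28, 2027.
From October 2, 2024 through November 27, 2024 inclusive is 57 days; tolling adds 57 days: February 28, 2027 + 57 days = April 26, 2027.
April 26, 2027 is a Monday and not a legal holiday, so no extension applies.
The deadline is April 26, 2027; from April 26, 2027 to May 5, 2027 is 9 days.

9 days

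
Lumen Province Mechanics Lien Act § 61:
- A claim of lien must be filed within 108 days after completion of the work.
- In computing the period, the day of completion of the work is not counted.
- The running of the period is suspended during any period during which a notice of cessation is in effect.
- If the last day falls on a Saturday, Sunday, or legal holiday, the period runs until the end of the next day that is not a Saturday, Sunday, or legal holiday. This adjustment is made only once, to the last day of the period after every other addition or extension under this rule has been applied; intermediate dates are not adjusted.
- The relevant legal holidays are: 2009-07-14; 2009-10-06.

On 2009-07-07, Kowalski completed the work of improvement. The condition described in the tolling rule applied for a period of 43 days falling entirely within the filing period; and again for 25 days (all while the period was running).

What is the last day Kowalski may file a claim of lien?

108 days after 2009-07-07 is October 23, 2009.
Tolling adds 43 days: October 23, 2009 + 43 days = December 5, 2009.
Tolling adds 25 days: December 5, 2009 + 25 days = December 30, 2009.
December 30, 2009 is a Wednesday and not a legal holiday, so no extension applies.

December 30, 2009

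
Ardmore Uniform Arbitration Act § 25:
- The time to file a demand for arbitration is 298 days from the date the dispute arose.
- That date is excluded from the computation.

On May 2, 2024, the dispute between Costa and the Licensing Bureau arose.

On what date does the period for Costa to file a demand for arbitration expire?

298 days after May 2, 2024 is February 24, 2025.

February 24, 2025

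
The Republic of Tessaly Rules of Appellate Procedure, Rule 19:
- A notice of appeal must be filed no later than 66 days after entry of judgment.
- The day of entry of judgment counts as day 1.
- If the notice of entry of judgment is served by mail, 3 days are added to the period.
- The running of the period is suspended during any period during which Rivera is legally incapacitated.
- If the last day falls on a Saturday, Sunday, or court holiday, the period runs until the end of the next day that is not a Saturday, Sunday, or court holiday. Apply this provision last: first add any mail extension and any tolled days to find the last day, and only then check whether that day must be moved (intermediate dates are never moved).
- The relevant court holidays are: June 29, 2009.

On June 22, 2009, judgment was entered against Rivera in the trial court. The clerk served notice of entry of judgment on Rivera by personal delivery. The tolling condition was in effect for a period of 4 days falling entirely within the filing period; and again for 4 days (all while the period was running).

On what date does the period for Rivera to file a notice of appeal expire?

Counting June 22, 2009 as day 1, day 66 is August 26, 2009.
Service was not by mail, so no mail extension applies.
Tolling adds 4 days: August 26, 2009 + 4 days = August 30, 2009.
Tolling adds 4 days: August 30, 2009 + 4 days = September 3, 2009.
September 3, 2009 is a Thursday and not a court holiday, so no extension applies.

September 3, 2009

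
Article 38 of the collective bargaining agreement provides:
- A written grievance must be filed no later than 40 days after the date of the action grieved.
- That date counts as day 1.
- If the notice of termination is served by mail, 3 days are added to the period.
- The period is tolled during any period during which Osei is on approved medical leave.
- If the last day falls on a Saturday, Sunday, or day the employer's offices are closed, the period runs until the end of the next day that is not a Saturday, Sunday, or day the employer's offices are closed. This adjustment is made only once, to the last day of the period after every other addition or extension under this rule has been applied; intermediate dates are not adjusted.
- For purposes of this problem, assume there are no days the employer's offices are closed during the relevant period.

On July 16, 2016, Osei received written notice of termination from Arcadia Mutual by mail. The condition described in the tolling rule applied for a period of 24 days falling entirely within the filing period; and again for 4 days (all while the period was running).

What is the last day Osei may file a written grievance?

Counting July 16, 2016 as day 1, day 40 is August 24, 2016.
Service was by mail, adding 3 days: August 24, 2016 + 3 days = August 27, 2016.
Tolling adds 24 days: August 27, 2016 + 24 days = September 20, 2016.
Tolling adds 4 days: September 20, 2016 + 4 days = September 24, 2016.
September 24, 2016 is Saturday; September 25, 2016 is Sunday. The next qualifying day is September 26, 2016.

September 26, 2016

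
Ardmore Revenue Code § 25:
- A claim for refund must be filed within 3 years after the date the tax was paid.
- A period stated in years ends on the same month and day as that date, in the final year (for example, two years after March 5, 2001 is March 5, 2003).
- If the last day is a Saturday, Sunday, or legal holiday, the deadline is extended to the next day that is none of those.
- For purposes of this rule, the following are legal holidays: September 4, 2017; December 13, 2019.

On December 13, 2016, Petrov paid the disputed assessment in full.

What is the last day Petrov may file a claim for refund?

December 16, 2019

3 years after December 13, 2016 is December 13, 2019.
December 13, 2019 is a listed holiday; December 14, 2019 is Saturday; December 15, 2019 is Sunday. The next qualifying day is December 16, 2019.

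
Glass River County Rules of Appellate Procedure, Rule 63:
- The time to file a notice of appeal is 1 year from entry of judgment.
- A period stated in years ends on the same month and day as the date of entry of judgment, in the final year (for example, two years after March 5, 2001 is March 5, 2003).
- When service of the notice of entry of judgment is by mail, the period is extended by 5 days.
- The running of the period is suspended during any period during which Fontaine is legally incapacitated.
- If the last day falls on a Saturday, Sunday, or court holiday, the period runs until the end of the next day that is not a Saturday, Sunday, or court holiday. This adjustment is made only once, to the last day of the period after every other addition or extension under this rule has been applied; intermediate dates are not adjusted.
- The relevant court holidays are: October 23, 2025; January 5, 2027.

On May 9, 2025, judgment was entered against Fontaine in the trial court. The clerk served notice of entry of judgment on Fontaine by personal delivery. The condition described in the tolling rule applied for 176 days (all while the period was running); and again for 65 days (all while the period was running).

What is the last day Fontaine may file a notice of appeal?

January 6, 2027

1 year after May 9, 2025 is May 9, 2026.
Service was not by mail, so no mail extension applies.
Tolling adds 176 days: May 9, 2026 + 176 days = November 1, 2026.
Tolling adds 65 days: November 1, 2026 + 65 days = January 5, 2027.
January 5, 2027 is a listed holiday. The next qualifying day is January 6, 2027.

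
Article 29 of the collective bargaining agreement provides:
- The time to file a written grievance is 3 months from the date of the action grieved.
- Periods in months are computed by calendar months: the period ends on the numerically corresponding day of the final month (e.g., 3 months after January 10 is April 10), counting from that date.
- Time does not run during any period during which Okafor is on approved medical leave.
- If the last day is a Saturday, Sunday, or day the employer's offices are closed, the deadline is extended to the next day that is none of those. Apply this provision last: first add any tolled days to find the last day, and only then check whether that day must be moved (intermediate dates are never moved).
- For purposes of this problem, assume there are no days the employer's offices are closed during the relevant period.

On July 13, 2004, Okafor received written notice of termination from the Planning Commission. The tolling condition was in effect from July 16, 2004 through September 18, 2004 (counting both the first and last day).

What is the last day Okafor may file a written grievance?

3 months after July 13, 2004 is October 13, 2004.
From July 16, 2004 through September 18, 2004 inclusive is 65 days; tolling adds 65 days: October 13, 2004 + 65 days = December 17, 2004.
December 17, 2004 is a Friday and not a day the employer's offices are closed, so no extension applies.

December 17, 2004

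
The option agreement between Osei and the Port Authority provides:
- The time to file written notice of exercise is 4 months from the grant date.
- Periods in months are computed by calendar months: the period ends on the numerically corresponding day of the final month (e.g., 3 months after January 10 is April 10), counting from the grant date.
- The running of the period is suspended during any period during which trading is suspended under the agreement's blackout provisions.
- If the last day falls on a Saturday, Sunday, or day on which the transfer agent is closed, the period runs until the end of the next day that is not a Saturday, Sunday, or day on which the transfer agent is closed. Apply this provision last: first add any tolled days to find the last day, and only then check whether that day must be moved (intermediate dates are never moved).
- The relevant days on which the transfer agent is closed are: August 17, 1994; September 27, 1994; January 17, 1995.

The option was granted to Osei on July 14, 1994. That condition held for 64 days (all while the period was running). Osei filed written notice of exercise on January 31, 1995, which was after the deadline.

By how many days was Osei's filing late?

4 months after July 14, 1994 is November 14, 1994.
Tolling adds 64 days: November 14, 1994 + 64 days = January 17, 1995.
January 17, 1995 is a listed holiday. The next qualifying day is January 18, 1995.
The deadline is January 18, 1995; from January 18, 1995 to January 31, 1995 is 13 days.

13 days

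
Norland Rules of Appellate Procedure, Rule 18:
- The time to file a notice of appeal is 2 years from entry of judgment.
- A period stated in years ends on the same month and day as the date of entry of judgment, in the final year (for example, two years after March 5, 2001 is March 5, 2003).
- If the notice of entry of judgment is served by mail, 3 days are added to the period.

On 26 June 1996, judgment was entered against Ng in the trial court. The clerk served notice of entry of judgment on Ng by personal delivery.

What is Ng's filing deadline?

June 26, 1998

2 years after 26 June 1996 is June 26, 1998.
Service was not by mail, so no mail extension applies.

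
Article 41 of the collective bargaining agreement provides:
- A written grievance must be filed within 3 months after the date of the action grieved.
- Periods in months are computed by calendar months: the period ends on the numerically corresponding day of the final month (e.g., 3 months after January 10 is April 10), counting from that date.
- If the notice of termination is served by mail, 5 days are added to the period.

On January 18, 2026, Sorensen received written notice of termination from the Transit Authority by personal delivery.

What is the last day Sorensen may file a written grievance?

April 18, 2026

3 months after January 18, 2026 is April 18, 2026.
Service was not by mail, so no mail extension applies.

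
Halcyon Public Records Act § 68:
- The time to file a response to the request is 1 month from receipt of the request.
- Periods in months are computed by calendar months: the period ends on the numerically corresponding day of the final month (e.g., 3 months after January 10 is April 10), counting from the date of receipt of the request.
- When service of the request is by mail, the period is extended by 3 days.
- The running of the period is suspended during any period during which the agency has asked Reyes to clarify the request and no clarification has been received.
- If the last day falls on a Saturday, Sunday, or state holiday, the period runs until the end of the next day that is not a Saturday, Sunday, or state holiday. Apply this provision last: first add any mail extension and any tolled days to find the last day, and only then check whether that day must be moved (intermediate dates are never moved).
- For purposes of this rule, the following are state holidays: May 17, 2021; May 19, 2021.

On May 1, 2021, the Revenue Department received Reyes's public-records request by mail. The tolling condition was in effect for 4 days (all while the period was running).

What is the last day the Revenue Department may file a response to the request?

1 month after May 1, 2021 is June 1, 2021.
Service was by mail, adding 3 days: June 1, 2021 + 3 days = June 4, 2021.
Tolling adds 4 days: June 4, 2021 + 4 days = June 8, 2021.
June 8, 2021 is a Tuesday and not a state holiday, so no extension applies.

June 8, 2021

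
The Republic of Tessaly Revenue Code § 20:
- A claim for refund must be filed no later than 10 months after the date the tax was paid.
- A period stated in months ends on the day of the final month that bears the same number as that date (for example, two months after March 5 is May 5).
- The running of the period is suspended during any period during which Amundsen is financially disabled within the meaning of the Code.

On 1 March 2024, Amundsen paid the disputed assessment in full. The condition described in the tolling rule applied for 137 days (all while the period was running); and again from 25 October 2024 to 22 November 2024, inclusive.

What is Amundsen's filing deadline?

10 months after 1 March 2024 is January 1, 2025.
Tolling adds 137 days: January 1, 2025 + 137 days = May 18, 2025.
From October 25, 2024 through November 22, 2024 inclusive is 29 days; tolling adds 29 days: May 18, 2025 + 29 days = June 16, 2025.

June 16, 2025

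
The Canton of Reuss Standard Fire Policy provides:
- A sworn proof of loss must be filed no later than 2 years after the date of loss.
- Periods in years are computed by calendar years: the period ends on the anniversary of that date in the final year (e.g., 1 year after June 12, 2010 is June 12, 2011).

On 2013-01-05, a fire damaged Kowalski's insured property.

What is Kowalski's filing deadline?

2 years after 2013-01-05 is January 5, 2015.

January 5, 2015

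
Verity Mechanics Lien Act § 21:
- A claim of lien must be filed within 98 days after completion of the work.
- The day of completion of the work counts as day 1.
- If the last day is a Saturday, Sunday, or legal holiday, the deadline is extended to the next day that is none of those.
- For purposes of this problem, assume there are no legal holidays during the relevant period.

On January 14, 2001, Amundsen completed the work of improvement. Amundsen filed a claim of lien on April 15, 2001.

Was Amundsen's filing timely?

Counting January 14, 2001 as day 1, day 98 is April 21, 2001.
April 21, 2001 is Saturday; April 22, 2001 is Sunday. The next qualifying day is April 23, 2001.
The deadline is April 23, 2001; the filing on April 15, 2001 is on or before that date.

Yes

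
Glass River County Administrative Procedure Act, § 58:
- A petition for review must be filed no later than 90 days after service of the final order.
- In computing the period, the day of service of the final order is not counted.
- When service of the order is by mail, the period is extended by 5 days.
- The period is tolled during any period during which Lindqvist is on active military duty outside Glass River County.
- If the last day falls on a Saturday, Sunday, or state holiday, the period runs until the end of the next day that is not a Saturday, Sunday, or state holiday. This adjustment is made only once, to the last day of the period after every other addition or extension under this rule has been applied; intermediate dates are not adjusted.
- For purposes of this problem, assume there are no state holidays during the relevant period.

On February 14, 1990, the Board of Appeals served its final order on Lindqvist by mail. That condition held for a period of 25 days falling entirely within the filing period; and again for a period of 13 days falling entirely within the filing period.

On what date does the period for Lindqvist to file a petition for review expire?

90 days after February 14, 1990 is May 15, 1990.
Service was by mail, adding 5 days: May 15, 1990 + 5 days = May 20, 1990.
Tolling adds 25 days: May 20, 1990 + 25 days = June 14, 1990.
Tolling adds 13 days: June 14, 1990 + 13 days = June 27, 1990.
June 27, 1990 is a Wednesday and not a state holiday, so no extension applies.

June 27, 1990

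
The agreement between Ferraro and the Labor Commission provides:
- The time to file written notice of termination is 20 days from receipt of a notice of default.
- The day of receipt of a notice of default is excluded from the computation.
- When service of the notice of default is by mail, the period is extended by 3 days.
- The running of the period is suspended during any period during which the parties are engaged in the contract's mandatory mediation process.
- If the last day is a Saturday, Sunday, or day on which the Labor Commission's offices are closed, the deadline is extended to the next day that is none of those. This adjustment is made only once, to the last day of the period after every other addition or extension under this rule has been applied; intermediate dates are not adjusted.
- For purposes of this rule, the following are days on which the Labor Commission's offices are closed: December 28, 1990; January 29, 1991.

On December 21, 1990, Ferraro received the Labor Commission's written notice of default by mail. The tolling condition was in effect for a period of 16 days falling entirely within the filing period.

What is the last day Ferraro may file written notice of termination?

20 days after December 21, 1990 is January 10, 1991.
Service was by mail, adding 3 days: January 10, 1991 + 3 days = January 13, 1991.
Tolling adds 16 days: January 13, 1991 + 16 days = January 29, 1991.
January 29, 1991 is a listed holiday. The next qualifying day is January 30, 1991.

January 30, 1991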